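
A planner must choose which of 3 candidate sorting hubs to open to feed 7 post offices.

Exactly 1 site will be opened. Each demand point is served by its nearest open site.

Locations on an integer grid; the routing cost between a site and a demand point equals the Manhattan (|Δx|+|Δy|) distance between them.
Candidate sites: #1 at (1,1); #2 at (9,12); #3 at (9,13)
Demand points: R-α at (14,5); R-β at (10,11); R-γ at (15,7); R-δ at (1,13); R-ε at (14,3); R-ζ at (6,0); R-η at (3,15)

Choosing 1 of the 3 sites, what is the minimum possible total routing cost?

72

Open {#2}.
  R-α→#2 12, R-β→#2 2, R-γ→#2 11, R-δ→#2 9, R-ε→#2 14, R-ζ→#2 15, R-η→#2 9  ⇒ total 72.
Compare {#3}: total 75.
Compare {#1}: total 105.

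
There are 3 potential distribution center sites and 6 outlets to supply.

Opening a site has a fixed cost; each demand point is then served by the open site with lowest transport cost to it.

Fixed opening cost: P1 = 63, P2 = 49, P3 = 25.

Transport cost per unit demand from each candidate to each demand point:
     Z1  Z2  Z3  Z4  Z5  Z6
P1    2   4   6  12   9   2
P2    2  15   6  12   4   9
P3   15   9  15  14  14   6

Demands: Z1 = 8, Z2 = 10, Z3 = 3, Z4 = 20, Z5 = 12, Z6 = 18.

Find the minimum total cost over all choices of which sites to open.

510

Open {P1, P2}: assign each demand point to its cheapest open site.
  Z1→P1 8×2=16, Z2→P1 10×4=40, Z3→P1 3×6=18, Z4→P1 20×12=240, Z5→P2 12×4=48, Z6→P1 18×2=36
  transport cost 398, fixed 112 → total 510.
Compare {P1}: transport cost 458 + fixed 63 = 521.
Compare {P1, P2, P3}: transport cost 398 + fixed 137 = 535.
Compare {P1, P3}: transport cost 458 + fixed 88 = 546.
All other subsets cost ≥ 521. Minimum total cost: 510.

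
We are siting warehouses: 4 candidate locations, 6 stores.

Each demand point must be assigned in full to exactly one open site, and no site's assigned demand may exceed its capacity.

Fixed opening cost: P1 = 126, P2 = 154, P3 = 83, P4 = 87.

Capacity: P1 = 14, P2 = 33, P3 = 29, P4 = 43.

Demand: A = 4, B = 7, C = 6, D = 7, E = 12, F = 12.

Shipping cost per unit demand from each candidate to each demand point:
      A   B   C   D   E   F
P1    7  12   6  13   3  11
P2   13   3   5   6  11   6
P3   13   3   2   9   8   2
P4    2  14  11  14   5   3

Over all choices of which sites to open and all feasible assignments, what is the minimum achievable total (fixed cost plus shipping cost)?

370

Open {P3, P4}; cheapest assignment that respects the capacities:
  P3 (cap 29, load 20): B, C, D — cost 7×3 + 6×2 + 7×9 = 96
  P4 (cap 43, load 28): A, E, F — cost 4×2 + 12×5 + 12×3 = 104
  Shipping 200, fixed 170 → total 370.
  Any other capacity-feasible assignment to {P3, P4} ships for at least 200.
Compare {P2, P4}: its best feasible assignment gives total 438.
Compare {P1, P3, P4}: its best feasible assignment gives total 472.
Every other set of open sites that can feasibly serve all demand totals ≥ 438 even under its best assignment. Minimum: 370.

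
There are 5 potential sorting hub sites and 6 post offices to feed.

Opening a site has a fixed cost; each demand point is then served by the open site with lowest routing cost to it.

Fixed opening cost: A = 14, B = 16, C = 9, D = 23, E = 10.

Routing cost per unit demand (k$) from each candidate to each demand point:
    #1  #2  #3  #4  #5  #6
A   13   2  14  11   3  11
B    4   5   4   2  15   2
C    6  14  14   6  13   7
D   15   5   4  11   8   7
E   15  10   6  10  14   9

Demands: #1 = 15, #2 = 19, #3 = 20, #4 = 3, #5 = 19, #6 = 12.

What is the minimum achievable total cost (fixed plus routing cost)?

Open {A, B}: assign each demand point to its cheapest open site.
  #1→B 15×4=60, #2→A 19×2=38, #3→B 20×4=80, #4→B 3×2=6, #5→A 19×3=57, #6→B 12×2=24
  routing cost 265, fixed 30 → total 295.
Compare {A, B, C}: routing cost 265 + fixed 39 = 304.
Compare {A, B, E}: routing cost 265 + fixed 40 = 305.
Compare {A, B, C, E}: routing cost 265 + fixed 49 = 314.
All other subsets cost ≥ 304. Minimum total cost: 295.

295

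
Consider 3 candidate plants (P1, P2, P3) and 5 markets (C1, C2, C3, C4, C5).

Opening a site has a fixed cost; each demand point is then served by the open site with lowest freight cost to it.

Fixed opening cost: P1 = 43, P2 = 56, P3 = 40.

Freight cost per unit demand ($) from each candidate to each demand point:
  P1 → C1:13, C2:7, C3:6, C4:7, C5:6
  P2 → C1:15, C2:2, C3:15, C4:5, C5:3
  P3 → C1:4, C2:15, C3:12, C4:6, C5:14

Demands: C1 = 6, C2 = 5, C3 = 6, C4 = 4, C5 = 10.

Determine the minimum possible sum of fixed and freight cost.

252

Open {P2, P3}: assign each demand point to its cheapest open site.
  C1→P3 6×4=24, C2→P2 5×2=10, C3→P3 6×12=72, C4→P2 4×5=20, C5→P2 10×3=30
  freight cost 156, fixed 96 → total 252.
Compare {P1, P2, P3}: freight cost 120 + fixed 139 = 259.
Compare {P1, P3}: freight cost 179 + fixed 83 = 262.
Compare {P1, P2}: freight cost 174 + fixed 99 = 273.
All other subsets cost ≥ 259. Minimum total cost: 252.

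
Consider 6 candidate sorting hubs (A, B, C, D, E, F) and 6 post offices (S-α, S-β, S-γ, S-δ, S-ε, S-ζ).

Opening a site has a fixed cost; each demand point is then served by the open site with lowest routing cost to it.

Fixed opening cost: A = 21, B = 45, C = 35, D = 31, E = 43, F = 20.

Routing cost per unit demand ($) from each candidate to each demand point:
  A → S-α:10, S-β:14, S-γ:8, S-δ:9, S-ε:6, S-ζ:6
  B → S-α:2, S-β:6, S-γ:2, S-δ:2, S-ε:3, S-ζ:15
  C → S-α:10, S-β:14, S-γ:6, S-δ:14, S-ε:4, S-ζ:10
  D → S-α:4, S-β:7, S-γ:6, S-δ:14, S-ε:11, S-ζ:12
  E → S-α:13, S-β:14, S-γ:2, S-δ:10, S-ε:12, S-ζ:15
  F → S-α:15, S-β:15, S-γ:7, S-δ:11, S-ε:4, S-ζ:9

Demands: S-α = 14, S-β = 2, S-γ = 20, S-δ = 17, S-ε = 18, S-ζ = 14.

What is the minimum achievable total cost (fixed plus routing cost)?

Open {A, B}: assign each demand point to its cheapest open site.
  S-α→B 14×2=28, S-β→B 2×6=12, S-γ→B 20×2=40, S-δ→B 17×2=34, S-ε→B 18×3=54, S-ζ→A 14×6=84
  routing cost 252, fixed 66 → total 318.
Compare {A, B, F}: routing cost 252 + fixed 86 = 338.
Compare {A, B, D}: routing cost 252 + fixed 97 = 349.
Compare {A, B, C}: routing cost 252 + fixed 101 = 353.
All other subsets cost ≥ 338. Minimum total cost: 318.

318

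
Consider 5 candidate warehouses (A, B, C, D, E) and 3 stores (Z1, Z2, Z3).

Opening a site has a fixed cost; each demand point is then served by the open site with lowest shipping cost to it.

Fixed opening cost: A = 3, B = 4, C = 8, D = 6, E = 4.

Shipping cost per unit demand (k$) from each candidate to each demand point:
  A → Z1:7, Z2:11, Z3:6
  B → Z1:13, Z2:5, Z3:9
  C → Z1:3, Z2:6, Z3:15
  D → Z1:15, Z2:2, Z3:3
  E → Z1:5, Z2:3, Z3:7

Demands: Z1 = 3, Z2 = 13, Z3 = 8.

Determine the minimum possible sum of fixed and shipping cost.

73

Open {C, D}: assign each demand point to its cheapest open site.
  Z1→C 3×3=9, Z2→D 13×2=26, Z3→D 8×3=24
  shipping cost 59, fixed 14 → total 73.
Compare {D, E}: shipping cost 65 + fixed 10 = 75.
Compare {A, C, D}: shipping cost 59 + fixed 17 = 76.
Compare {B, C, D}: shipping cost 59 + fixed 18 = 77.
All other subsets cost ≥ 75. Minimum total cost: 73.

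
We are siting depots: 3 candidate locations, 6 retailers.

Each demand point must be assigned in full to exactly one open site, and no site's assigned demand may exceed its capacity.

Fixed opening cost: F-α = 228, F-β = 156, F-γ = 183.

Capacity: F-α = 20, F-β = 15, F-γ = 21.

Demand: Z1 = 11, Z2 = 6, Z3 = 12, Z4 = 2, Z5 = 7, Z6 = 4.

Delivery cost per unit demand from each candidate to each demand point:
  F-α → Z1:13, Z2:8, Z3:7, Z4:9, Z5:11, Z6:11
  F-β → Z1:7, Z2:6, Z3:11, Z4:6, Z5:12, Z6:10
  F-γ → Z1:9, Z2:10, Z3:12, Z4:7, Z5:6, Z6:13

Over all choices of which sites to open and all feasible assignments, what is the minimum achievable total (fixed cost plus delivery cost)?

Open {F-α, F-β, F-γ}; cheapest assignment that respects the capacities:
  F-α (cap 20, load 18): Z2, Z3 — cost 6×8 + 12×7 = 132
  F-β (cap 15, load 15): Z1, Z6 — cost 11×7 + 4×10 = 117
  F-γ (cap 21, load 9): Z4, Z5 — cost 2×7 + 7×6 = 56
  Shipping 305, fixed 567 → total 872.
  Any other capacity-feasible assignment to {F-α, F-β, F-γ} ships for at least 305.
Total demand is 42 and no other set of sites has combined capacity ≥ 42, so {F-α, F-β, F-γ} is the only feasible choice of open sites. Minimum: 872.

872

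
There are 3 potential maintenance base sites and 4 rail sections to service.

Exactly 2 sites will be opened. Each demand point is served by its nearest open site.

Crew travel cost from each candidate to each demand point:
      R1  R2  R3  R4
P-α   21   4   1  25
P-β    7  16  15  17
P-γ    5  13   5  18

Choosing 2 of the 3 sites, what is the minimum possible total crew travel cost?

Open {P-α, P-γ}.
  R1→P-γ 5, R2→P-α 4, R3→P-α 1, R4→P-γ 18  ⇒ total 28.
Compare {P-α, P-β}: total 29.
Compare {P-β, P-γ}: total 40.

28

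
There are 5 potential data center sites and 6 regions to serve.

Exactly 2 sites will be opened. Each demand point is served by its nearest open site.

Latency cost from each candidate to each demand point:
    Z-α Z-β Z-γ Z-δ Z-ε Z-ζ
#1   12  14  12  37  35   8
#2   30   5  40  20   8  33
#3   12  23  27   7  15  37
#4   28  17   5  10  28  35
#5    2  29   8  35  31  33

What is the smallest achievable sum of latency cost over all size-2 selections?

65

Open {#1, #2}.
  Z-α→#1 12, Z-β→#2 5, Z-γ→#1 12, Z-δ→#2 20, Z-ε→#2 8, Z-ζ→#1 8  ⇒ total 65.
Compare {#1, #3}: total 68.
Compare {#2, #5}: total 76.
No size-2 selection does better; minimum is 65.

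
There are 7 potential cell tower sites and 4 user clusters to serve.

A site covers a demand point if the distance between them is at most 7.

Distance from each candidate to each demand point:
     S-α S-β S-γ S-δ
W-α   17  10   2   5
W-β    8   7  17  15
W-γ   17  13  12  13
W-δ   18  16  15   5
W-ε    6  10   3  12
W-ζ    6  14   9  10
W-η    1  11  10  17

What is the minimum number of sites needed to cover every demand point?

3

Coverage sets (demand points within 7 of each site):
  W-α: {S-γ, S-δ}
  W-β: {S-β}
  W-γ: {}
  W-δ: {S-δ}
  W-ε: {S-α, S-γ}
  W-ζ: {S-α}
  W-η: {S-α}
No 2 sites suffice: every size-2 union leaves at least one demand point uncovered.
But {W-α, W-β, W-ε} covers everything, so the minimum is 3.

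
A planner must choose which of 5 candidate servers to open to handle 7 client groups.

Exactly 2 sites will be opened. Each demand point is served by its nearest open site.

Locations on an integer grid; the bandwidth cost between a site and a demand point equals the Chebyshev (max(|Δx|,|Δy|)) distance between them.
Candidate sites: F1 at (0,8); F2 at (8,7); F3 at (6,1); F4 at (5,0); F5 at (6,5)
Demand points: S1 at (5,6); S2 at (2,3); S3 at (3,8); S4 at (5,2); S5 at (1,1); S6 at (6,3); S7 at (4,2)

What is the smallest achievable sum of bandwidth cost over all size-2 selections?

17

Open {F4, F5}.
  S1→F5 1, S2→F4 3, S3→F5 3, S4→F4 2, S5→F4 4, S6→F5 2, S7→F4 2  ⇒ total 17.
Compare {F3, F5}: total 18.
Compare {F1, F5}: total 21.
No size-2 selection does better; minimum is 17.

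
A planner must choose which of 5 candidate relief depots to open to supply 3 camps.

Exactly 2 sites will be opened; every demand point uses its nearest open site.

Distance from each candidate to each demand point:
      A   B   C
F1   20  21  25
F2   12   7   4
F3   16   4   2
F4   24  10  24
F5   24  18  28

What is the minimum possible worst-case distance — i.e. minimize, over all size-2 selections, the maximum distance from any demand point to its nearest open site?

Open {F1, F2}.
  Farthest demand point is A at distance 12 (to F2); all others are ≤ 12.
With {F2, F3} the worst case is 12.
With {F2, F4} the worst case is 12.
No size-2 selection achieves below 12.

12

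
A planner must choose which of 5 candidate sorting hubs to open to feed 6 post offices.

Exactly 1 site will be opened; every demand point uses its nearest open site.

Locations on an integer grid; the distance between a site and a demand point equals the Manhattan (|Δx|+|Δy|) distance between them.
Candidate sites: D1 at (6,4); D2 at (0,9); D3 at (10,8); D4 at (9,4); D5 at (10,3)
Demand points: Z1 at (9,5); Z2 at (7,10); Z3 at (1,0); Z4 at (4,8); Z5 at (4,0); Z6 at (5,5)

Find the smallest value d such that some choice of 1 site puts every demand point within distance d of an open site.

Open {D1}.
  Farthest demand point is Z3 at distance 9 (to D1); all others are ≤ 9.
With {D4} the worst case is 12.
With {D5} the worst case is 12.
No size-1 selection achieves below 9.

9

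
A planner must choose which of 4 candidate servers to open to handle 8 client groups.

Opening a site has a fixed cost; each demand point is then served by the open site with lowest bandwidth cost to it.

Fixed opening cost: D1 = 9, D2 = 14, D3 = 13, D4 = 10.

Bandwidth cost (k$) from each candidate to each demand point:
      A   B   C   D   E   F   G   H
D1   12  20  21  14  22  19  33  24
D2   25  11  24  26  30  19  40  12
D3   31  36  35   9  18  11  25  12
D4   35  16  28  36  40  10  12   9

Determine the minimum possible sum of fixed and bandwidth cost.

135

Open {D1, D4}: assign each demand point to its cheapest open site.
  A→D1 12, B→D4 16, C→D1 21, D→D1 14, E→D1 22, F→D4 10, G→D4 12, H→D4 9
  bandwidth cost 116, fixed 19 → total 135.
Compare {D1, D3, D4}: bandwidth cost 107 + fixed 32 = 139.
Compare {D1, D2, D4}: bandwidth cost 111 + fixed 33 = 144.
Compare {D1, D2, D3, D4}: bandwidth cost 102 + fixed 46 = 148.
All other subsets cost ≥ 139. Minimum total cost: 135.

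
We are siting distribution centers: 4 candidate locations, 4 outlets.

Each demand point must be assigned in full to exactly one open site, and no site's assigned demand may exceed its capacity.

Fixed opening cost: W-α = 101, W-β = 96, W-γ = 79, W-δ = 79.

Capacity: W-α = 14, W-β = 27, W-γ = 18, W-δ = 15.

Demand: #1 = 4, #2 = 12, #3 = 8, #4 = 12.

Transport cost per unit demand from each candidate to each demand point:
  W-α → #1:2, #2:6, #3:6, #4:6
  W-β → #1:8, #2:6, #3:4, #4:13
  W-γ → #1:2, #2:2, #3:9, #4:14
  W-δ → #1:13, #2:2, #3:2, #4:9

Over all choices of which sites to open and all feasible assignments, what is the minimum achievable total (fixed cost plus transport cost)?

379

Open {W-α, W-γ, W-δ}; cheapest assignment that respects the capacities:
  W-α (cap 14, load 12): #4 — cost 12×6 = 72
  W-γ (cap 18, load 16): #1, #2 — cost 4×2 + 12×2 = 32
  W-δ (cap 15, load 8): #3 — cost 8×2 = 16
  Shipping 120, fixed 259 → total 379.
  Any other capacity-feasible assignment to {W-α, W-γ, W-δ} ships for at least 120.
Compare {W-β, W-γ}: its best feasible assignment gives total 395.
Compare {W-α, W-β}: its best feasible assignment gives total 405.
Every other set of open sites that can feasibly serve all demand totals ≥ 395 even under its best assignment. Minimum: 379.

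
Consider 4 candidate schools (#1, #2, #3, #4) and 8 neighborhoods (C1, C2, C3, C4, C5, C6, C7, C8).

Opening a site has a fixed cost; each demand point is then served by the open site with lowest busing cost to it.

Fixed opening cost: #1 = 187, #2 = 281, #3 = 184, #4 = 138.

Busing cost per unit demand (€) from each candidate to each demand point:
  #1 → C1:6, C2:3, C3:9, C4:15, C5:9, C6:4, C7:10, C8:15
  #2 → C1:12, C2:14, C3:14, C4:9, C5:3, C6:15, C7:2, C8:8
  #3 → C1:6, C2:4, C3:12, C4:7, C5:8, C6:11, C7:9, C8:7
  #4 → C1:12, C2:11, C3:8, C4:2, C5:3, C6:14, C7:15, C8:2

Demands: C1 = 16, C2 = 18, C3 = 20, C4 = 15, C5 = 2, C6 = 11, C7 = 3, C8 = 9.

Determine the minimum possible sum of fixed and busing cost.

763

Open {#1, #4}: assign each demand point to its cheapest open site.
  C1→#1 16×6=96, C2→#1 18×3=54, C3→#4 20×8=160, C4→#4 15×2=30, C5→#4 2×3=6, C6→#1 11×4=44, C7→#1 3×10=30, C8→#4 9×2=18
  busing cost 438, fixed 325 → total 763.
Compare {#3, #4}: busing cost 530 + fixed 322 = 852.
Compare {#3}: busing cost 740 + fixed 184 = 924.
Compare {#4}: busing cost 803 + fixed 138 = 941.
All other subsets cost ≥ 852. Minimum total cost: 763.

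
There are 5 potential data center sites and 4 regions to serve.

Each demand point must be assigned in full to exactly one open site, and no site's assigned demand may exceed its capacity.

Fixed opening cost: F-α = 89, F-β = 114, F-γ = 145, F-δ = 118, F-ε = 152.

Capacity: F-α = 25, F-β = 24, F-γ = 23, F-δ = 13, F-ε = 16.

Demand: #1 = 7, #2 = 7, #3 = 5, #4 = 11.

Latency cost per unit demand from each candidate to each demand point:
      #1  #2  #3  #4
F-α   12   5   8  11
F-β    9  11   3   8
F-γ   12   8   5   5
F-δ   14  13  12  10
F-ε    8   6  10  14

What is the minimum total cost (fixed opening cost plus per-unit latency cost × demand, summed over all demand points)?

404

Open {F-α, F-β}; cheapest assignment that respects the capacities:
  F-α (cap 25, load 7): #2 — cost 7×5 = 35
  F-β (cap 24, load 23): #1, #3, #4 — cost 7×9 + 5×3 + 11×8 = 166
  Shipping 201, fixed 203 → total 404.
  Any other capacity-feasible assignment to {F-α, F-β} ships for at least 201.
Compare {F-α, F-γ}: its best feasible assignment gives total 433.
Compare {F-β, F-γ}: its best feasible assignment gives total 448.
Every other set of open sites that can feasibly serve all demand totals ≥ 433 even under its best assignment. Minimum: 404.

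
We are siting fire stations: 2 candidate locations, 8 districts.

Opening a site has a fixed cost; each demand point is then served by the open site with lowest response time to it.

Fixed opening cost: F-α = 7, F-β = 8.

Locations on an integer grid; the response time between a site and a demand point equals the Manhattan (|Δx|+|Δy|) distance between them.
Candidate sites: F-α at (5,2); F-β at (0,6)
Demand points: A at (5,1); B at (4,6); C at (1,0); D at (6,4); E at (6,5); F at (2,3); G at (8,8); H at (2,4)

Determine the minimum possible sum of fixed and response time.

Open {F-α}: assign each demand point to its cheapest open site.
  A→F-α 1, B→F-α 5, C→F-α 6, D→F-α 3, E→F-α 4, F→F-α 4, G→F-α 9, H→F-α 5
  response time 37, fixed 7 → total 44.
Compare {F-α, F-β}: response time 35 + fixed 15 = 50.
Compare {F-β}: response time 55 + fixed 8 = 63.

44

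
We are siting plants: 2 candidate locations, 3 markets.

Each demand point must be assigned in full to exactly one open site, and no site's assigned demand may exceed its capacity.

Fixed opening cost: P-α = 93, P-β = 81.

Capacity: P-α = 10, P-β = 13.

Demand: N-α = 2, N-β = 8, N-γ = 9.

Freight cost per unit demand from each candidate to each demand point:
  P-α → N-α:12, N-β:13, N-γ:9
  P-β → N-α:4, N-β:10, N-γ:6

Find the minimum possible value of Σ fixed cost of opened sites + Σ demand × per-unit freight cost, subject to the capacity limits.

Open {P-α, P-β}; cheapest assignment that respects the capacities:
  P-α (cap 10, load 8): N-β — cost 8×13 = 104
  P-β (cap 13, load 11): N-α, N-γ — cost 2×4 + 9×6 = 62
  Shipping 166, fixed 174 → total 340.
  Any other capacity-feasible assignment to {P-α, P-β} ships for at least 166.
Total demand is 19 and no other set of sites has combined capacity ≥ 19, so {P-α, P-β} is the only feasible choice of open sites. Minimum: 340.

340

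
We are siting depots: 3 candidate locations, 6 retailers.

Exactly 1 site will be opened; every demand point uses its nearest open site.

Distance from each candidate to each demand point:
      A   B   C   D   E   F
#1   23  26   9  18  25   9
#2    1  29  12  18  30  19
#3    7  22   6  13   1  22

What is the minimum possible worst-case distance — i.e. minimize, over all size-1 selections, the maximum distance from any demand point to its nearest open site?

Open {#3}.
  Farthest demand point is B at distance 22 (to #3); all others are ≤ 22.
With {#1} the worst case is 26.
With {#2} the worst case is 30.
No size-1 selection achieves below 22.

22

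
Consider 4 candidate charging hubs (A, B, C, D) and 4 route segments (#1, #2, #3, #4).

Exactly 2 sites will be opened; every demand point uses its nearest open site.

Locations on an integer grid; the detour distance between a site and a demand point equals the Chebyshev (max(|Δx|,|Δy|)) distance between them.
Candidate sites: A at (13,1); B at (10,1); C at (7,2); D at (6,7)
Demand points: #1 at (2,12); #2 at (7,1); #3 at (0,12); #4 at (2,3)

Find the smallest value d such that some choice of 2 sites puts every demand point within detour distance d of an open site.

6

Open {A, D}.
  Farthest demand point is #2 at detour distance 6 (to A); all others are ≤ 6.
With {B, D} the worst case is 6.
With {C, D} the worst case is 6.
No size-2 selection achieves below 6.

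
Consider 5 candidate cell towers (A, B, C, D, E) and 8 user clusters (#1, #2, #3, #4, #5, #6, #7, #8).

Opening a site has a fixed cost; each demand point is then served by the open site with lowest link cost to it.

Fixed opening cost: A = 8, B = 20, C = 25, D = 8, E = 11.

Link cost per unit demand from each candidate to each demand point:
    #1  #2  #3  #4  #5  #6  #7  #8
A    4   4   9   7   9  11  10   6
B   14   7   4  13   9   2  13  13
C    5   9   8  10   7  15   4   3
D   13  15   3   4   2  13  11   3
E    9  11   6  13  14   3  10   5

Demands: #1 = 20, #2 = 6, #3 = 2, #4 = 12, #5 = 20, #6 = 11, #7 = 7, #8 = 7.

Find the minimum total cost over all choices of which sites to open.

Open {A, B, C, D}: assign each demand point to its cheapest open site.
  #1→A 20×4=80, #2→A 6×4=24, #3→D 2×3=6, #4→D 12×4=48, #5→D 20×2=40, #6→B 11×2=22, #7→C 7×4=28, #8→C 7×3=21
  link cost 269, fixed 61 → total 330.
Compare {A, C, D, E}: link cost 280 + fixed 52 = 332.
Compare {A, B, C, D, E}: link cost 269 + fixed 72 = 341.
Compare {A, B, D}: link cost 311 + fixed 36 = 347.
All other subsets cost ≥ 332. Minimum total cost: 330.

330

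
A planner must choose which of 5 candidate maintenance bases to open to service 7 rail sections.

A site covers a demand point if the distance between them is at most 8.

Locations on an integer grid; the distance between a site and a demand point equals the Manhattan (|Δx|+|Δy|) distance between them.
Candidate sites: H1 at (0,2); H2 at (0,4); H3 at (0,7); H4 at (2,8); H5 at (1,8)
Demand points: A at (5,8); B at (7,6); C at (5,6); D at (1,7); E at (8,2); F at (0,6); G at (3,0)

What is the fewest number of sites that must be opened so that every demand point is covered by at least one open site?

Coverage sets (demand points within 8 of each site):
  H1: {D, E, F, G}
  H2: {C, D, F, G}
  H3: {A, B, C, D, F}
  H4: {A, B, C, D, F}
  H5: {A, B, C, D, F}
No single site covers all 7 demand points.
But {H1, H3} covers everything, so the minimum is 2.

2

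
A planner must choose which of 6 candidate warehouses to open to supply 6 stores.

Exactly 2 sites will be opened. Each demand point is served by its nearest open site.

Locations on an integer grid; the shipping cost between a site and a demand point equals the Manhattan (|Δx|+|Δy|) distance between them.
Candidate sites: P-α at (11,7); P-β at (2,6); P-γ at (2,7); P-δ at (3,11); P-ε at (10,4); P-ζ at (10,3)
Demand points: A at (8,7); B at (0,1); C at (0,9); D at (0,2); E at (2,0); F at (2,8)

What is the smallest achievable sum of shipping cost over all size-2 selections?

Open {P-α, P-β}.
  A→P-α 3, B→P-β 7, C→P-β 5, D→P-β 6, E→P-β 6, F→P-β 2  ⇒ total 29.
Compare {P-α, P-γ}: total 30.
Compare {P-β, P-γ}: total 30.
No size-2 selection does better; minimum is 29.

29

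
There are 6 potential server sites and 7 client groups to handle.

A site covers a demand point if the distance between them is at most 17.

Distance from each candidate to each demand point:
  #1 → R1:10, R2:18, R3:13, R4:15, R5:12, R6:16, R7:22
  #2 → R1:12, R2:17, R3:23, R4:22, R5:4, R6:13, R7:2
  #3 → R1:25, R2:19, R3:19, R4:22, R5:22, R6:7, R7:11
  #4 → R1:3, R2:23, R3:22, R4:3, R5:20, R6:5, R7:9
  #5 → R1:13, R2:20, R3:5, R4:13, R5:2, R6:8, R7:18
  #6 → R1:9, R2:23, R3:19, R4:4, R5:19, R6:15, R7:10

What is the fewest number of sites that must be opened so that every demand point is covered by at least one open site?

Coverage sets (demand points within 17 of each site):
  #1: {R1, R3, R4, R5, R6}
  #2: {R1, R2, R5, R6, R7}
  #3: {R6, R7}
  #4: {R1, R4, R6, R7}
  #5: {R1, R3, R4, R5, R6}
  #6: {R1, R4, R6, R7}
No single site covers all 7 demand points.
But {#1, #2} covers everything, so the minimum is 2.

2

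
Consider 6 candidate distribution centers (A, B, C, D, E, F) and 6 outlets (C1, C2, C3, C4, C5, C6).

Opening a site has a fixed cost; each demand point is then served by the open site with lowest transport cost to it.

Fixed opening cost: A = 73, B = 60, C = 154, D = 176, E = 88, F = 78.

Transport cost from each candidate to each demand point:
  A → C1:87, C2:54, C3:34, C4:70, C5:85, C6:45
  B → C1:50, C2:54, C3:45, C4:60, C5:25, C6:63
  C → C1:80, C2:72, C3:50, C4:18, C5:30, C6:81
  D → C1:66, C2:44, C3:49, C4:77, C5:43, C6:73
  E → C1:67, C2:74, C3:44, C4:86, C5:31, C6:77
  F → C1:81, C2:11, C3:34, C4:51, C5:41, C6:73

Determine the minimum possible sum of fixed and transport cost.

357

Open {B}: assign each demand point to its cheapest open site.
  C1→B 50, C2→B 54, C3→B 45, C4→B 60, C5→B 25, C6→B 63
  transport cost 297, fixed 60 → total 357.
Compare {F}: transport cost 291 + fixed 78 = 369.
Compare {B, F}: transport cost 234 + fixed 138 = 372.
Compare {A, B}: transport cost 268 + fixed 133 = 401.
All other subsets cost ≥ 369. Minimum total cost: 357.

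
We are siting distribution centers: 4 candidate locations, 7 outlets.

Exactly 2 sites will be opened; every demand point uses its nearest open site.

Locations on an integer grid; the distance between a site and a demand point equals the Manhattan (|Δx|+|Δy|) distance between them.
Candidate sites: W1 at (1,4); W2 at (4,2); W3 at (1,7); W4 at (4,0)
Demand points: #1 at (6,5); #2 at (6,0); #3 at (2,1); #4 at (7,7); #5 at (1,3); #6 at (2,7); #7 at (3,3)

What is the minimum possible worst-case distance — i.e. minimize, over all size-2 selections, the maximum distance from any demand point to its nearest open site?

Open {W2, W3}.
  Farthest demand point is #4 at distance 6 (to W3); all others are ≤ 6.
With {W3, W4} the worst case is 7.
With {W1, W2} the worst case is 8.
No size-2 selection achieves below 6.

6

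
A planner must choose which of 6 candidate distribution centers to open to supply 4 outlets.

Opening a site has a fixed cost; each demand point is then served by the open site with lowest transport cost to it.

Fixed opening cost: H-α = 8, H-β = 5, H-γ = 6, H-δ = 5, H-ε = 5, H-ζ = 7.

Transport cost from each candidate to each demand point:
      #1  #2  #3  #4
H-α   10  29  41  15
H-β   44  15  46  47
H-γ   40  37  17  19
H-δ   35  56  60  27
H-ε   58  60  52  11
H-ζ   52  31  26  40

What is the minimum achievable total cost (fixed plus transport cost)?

76

Open {H-α, H-β, H-γ}: assign each demand point to its cheapest open site.
  #1→H-α 10, #2→H-β 15, #3→H-γ 17, #4→H-α 15
  transport cost 57, fixed 19 → total 76.
Compare {H-α, H-β, H-γ, H-ε}: transport cost 53 + fixed 24 = 77.
Compare {H-α, H-β, H-γ, H-δ}: transport cost 57 + fixed 24 = 81.
Compare {H-α, H-β, H-γ, H-δ, H-ε}: transport cost 53 + fixed 29 = 82.
All other subsets cost ≥ 77. Minimum total cost: 76.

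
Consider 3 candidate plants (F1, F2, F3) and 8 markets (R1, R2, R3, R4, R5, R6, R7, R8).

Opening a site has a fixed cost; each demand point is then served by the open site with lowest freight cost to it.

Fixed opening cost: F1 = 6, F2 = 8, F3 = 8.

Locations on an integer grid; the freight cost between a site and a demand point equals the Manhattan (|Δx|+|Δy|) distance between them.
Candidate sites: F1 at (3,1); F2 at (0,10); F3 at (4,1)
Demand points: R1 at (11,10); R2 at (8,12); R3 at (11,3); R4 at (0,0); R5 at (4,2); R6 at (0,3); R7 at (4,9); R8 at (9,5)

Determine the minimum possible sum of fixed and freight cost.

71

Open {F1, F2}: assign each demand point to its cheapest open site.
  R1→F2 11, R2→F2 10, R3→F1 10, R4→F1 4, R5→F1 2, R6→F1 5, R7→F2 5, R8→F1 10
  freight cost 57, fixed 14 → total 71.
Compare {F2, F3}: freight cost 56 + fixed 16 = 72.
Compare {F1, F2, F3}: freight cost 54 + fixed 22 = 76.
Compare {F3}: freight cost 69 + fixed 8 = 77.
All other subsets cost ≥ 72. Minimum total cost: 71.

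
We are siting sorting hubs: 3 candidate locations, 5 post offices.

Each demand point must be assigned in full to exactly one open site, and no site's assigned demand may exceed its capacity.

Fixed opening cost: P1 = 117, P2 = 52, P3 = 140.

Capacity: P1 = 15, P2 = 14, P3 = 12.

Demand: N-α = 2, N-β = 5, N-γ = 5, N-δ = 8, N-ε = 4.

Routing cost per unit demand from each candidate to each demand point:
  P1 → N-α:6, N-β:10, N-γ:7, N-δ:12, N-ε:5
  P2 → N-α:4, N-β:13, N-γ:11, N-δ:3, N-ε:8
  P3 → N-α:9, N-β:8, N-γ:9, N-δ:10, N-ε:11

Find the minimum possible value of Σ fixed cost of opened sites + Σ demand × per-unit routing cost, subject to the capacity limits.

306

Open {P1, P2}; cheapest assignment that respects the capacities:
  P1 (cap 15, load 14): N-β, N-γ, N-ε — cost 5×10 + 5×7 + 4×5 = 105
  P2 (cap 14, load 10): N-α, N-δ — cost 2×4 + 8×3 = 32
  Shipping 137, fixed 169 → total 306.
  Any other capacity-feasible assignment to {P1, P2} ships for at least 137.
Compare {P2, P3}: its best feasible assignment gives total 341.
Compare {P1, P2, P3}: its best feasible assignment gives total 436.
Every other set of open sites that can feasibly serve all demand totals ≥ 341 even under its best assignment. Minimum: 306.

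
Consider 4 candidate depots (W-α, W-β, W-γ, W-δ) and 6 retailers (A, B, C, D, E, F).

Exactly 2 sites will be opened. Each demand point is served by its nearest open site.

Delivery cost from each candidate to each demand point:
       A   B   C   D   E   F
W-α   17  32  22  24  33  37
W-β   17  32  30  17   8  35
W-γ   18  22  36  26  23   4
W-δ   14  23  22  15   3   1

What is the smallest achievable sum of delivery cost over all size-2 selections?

77

Open {W-γ, W-δ}.
  A→W-δ 14, B→W-γ 22, C→W-δ 22, D→W-δ 15, E→W-δ 3, F→W-δ 1  ⇒ total 77.
Compare {W-α, W-δ}: total 78.
Compare {W-β, W-δ}: total 78.
No size-2 selection does better; minimum is 77.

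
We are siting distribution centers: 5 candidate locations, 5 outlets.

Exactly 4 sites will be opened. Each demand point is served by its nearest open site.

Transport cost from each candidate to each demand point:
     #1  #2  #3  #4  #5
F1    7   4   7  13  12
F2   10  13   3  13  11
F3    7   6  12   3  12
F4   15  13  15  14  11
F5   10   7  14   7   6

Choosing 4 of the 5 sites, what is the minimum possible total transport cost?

Open {F1, F2, F3, F5}.
  #1→F1 7, #2→F1 4, #3→F2 3, #4→F3 3, #5→F5 6  ⇒ total 23.
Compare {F2, F3, F4, F5}: total 25.
Compare {F1, F2, F4, F5}: total 27.
No size-4 selection does better; minimum is 23.

23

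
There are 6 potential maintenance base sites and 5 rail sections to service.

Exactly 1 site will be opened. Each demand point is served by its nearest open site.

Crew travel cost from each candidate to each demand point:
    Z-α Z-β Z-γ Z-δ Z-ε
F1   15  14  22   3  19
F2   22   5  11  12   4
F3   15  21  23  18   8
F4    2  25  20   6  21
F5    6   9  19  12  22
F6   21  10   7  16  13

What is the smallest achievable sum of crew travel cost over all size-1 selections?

Open {F2}.
  Z-α→F2 22, Z-β→F2 5, Z-γ→F2 11, Z-δ→F2 12, Z-ε→F2 4  ⇒ total 54.
Compare {F6}: total 67.
Compare {F5}: total 68.
No size-1 selection does better; minimum is 54.

54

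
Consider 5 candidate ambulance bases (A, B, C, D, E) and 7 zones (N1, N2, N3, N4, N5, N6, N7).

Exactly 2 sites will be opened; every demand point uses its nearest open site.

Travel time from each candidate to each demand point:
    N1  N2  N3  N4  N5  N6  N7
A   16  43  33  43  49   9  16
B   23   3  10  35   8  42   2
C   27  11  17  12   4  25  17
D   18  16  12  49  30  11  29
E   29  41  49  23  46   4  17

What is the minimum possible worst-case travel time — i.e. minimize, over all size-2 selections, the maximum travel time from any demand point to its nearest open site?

Open {A, C}.
  Farthest demand point is N3 at travel time 17 (to C); all others are ≤ 17.
With {C, D} the worst case is 18.
With {B, E} the worst case is 23.
No size-2 selection achieves below 17.

17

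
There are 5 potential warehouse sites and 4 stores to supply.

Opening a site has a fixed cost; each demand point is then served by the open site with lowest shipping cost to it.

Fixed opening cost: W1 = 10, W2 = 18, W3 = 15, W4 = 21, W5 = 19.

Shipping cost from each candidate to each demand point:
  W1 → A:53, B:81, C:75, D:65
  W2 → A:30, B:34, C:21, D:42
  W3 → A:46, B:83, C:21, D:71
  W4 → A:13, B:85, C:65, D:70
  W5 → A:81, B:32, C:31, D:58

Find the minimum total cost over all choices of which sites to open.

145

Open {W2}: assign each demand point to its cheapest open site.
  A→W2 30, B→W2 34, C→W2 21, D→W2 42
  shipping cost 127, fixed 18 → total 145.
Compare {W2, W4}: shipping cost 110 + fixed 39 = 149.
Compare {W1, W2}: shipping cost 127 + fixed 28 = 155.
Compare {W1, W2, W4}: shipping cost 110 + fixed 49 = 159.
All other subsets cost ≥ 149. Minimum total cost: 145.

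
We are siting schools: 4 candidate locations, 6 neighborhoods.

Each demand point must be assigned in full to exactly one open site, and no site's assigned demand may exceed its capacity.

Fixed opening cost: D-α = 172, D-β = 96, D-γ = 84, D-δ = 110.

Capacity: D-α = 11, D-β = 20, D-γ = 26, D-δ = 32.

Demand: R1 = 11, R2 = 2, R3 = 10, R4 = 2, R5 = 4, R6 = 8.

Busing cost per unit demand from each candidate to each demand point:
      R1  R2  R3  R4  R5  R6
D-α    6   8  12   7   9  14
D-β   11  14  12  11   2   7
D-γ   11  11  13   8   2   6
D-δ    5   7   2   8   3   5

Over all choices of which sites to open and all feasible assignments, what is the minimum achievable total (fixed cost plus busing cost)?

347

Open {D-γ, D-δ}; cheapest assignment that respects the capacities:
  D-γ (cap 26, load 6): R4, R5 — cost 2×8 + 4×2 = 24
  D-δ (cap 32, load 31): R1, R2, R3, R6 — cost 11×5 + 2×7 + 10×2 + 8×5 = 129
  Shipping 153, fixed 194 → total 347.
  Any other capacity-feasible assignment to {D-γ, D-δ} ships for at least 153.
Compare {D-β, D-δ}: its best feasible assignment gives total 365.
Compare {D-β, D-γ, D-δ}: its best feasible assignment gives total 443.
Every other set of open sites that can feasibly serve all demand totals ≥ 365 even under its best assignment. Minimum: 347.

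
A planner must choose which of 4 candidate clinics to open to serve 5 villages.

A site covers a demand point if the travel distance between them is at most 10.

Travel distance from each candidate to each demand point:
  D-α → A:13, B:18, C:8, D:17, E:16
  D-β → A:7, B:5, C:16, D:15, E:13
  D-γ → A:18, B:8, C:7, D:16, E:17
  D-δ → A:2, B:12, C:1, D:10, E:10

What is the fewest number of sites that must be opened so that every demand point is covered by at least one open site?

Coverage sets (demand points within 10 of each site):
  D-α: {C}
  D-β: {A, B}
  D-γ: {B, C}
  D-δ: {A, C, D, E}
No single site covers all 5 demand points.
But {D-β, D-δ} covers everything, so the minimum is 2.

2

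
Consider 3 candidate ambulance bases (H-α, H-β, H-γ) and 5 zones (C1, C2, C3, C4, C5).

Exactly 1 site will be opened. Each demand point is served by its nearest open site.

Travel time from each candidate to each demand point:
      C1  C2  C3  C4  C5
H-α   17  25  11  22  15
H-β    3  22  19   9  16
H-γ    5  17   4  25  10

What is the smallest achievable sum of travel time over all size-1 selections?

Open {H-γ}.
  C1→H-γ 5, C2→H-γ 17, C3→H-γ 4, C4→H-γ 25, C5→H-γ 10  ⇒ total 61.
Compare {H-β}: total 69.
Compare {H-α}: total 90.

61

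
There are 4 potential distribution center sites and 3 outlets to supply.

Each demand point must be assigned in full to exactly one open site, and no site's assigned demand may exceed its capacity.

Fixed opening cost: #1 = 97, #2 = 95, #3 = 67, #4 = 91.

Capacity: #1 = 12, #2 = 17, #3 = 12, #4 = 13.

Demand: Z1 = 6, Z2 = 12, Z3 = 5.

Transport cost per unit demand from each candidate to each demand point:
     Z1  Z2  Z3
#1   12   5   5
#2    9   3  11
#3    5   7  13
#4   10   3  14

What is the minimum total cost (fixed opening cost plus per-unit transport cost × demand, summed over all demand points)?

Open {#2, #3}; cheapest assignment that respects the capacities:
  #2 (cap 17, load 17): Z2, Z3 — cost 12×3 + 5×11 = 91
  #3 (cap 12, load 6): Z1 — cost 6×5 = 30
  Shipping 121, fixed 162 → total 283.
  Any other capacity-feasible assignment to {#2, #3} ships for at least 121.
Compare {#3, #4}: its best feasible assignment gives total 289.
Compare {#1, #3}: its best feasible assignment gives total 319.
Every other set of open sites that can feasibly serve all demand totals ≥ 289 even under its best assignment. Minimum: 283.

283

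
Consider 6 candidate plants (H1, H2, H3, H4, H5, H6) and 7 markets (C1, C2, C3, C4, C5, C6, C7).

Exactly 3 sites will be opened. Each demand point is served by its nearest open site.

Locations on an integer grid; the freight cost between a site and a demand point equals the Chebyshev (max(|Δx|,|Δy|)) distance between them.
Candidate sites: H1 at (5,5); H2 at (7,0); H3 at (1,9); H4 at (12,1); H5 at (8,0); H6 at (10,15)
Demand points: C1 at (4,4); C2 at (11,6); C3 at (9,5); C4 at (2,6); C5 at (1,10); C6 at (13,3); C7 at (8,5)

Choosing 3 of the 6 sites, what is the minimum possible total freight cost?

Open {H1, H3, H4}.
  C1→H1 1, C2→H4 5, C3→H1 4, C4→H1 3, C5→H3 1, C6→H4 2, C7→H1 3  ⇒ total 19.
Compare {H1, H2, H4}: total 23.
Compare {H1, H3, H5}: total 23.
No size-3 selection does better; minimum is 19.

19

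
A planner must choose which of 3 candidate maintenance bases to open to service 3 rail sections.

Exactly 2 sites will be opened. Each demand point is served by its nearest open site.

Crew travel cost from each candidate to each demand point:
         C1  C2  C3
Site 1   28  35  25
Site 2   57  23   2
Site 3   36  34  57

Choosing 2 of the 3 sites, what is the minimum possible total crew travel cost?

Open {Site 1, Site 2}.
  C1→Site 1 28, C2→Site 2 23, C3→Site 2 2  ⇒ total 53.
Compare {Site 2, Site 3}: total 61.
Compare {Site 1, Site 3}: total 87.

53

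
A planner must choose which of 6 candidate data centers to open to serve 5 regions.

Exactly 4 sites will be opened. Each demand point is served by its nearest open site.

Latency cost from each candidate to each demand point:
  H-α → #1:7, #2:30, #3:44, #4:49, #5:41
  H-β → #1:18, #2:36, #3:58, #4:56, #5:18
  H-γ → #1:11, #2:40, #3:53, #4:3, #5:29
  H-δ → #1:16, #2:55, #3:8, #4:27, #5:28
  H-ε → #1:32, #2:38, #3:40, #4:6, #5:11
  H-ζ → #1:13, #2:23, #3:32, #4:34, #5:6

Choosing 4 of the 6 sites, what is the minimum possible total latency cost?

Open {H-α, H-γ, H-δ, H-ζ}.
  #1→H-α 7, #2→H-ζ 23, #3→H-δ 8, #4→H-γ 3, #5→H-ζ 6  ⇒ total 47.
Compare {H-α, H-δ, H-ε, H-ζ}: total 50.
Compare {H-β, H-γ, H-δ, H-ζ}: total 51.
No size-4 selection does better; minimum is 47.

47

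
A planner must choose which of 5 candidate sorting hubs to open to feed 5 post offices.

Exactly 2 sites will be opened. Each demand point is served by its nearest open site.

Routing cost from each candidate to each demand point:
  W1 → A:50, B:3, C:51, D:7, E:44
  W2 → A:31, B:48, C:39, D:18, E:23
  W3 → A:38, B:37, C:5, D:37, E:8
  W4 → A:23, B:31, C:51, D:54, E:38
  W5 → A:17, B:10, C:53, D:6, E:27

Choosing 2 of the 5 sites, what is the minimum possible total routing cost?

46

Open {W3, W5}.
  A→W5 17, B→W5 10, C→W3 5, D→W5 6, E→W3 8  ⇒ total 46.
Compare {W1, W3}: total 61.
Compare {W2, W5}: total 95.
No size-2 selection does better; minimum is 46.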